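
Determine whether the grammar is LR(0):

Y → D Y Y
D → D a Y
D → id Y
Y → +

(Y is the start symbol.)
A grammar is LR(0) if no state in the canonical LR(0) collection has:
  - both a shift item (dot before a terminal) and a complete item (shift-reduce conflict), or
  - two or more complete items (reduce-reduce conflict; the accept item [Y' → Y .] counts as a complete item here).

Augment with Y' → Y and build the canonical LR(0) collection (I0 = CLOSURE({[Y' → . Y]}), then GOTO on every symbol after a dot until no new states appear). It has 10 states:
  I0: { [D → . D a Y], [D → . id Y], [Y → . +], [Y → . D Y Y], [Y' → . Y] }  — shift
  I1: { [Y → + .] }  — reduce
  I2: { [D → . D a Y], [D → . id Y], [D → D . a Y], [Y → . +], [Y → . D Y Y], [Y → D . Y Y] }  — shift
  I3: { [Y' → Y .] }  — accept
  I4: { [D → . D a Y], [D → . id Y], [D → id . Y], [Y → . +], [Y → . D Y Y] }  — shift
  I5: { [D → id Y .] }  — reduce
  I6: { [D → . D a Y], [D → . id Y], [Y → . +], [Y → . D Y Y], [Y → D Y . Y] }  — shift
  I7: { [D → . D a Y], [D → . id Y], [D → D a . Y], [Y → . +], [Y → . D Y Y] }  — shift
  I8: { [D → D a Y .] }  — reduce
  I9: { [Y → D Y Y .] }  — reduce

Every state is either a pure shift/goto state or contains exactly one complete item and nothing to shift — no conflicts. The grammar is LR(0).

Answer: Yes, the grammar is LR(0)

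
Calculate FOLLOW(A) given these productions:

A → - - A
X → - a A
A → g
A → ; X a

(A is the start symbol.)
{ $, 'a' }

To compute FOLLOW(A), find every occurrence of A on a right-hand side N → α A β: add FIRST(β) \ {ε}, and if β is empty or nullable also add FOLLOW(N). Iterate to a fixed point.

A is the start symbol, so $ ∈ FOLLOW(A).
In A → - - A: A is at the end; this adds FOLLOW(A) to itself — nothing new
In X → - a A: A is at the end, add FOLLOW(X)

The FOLLOW sets referred to above (computed the same way, to a fixed point):
  FOLLOW(X) = { 'a' }

Taking the union: FOLLOW(A) = { $, 'a' }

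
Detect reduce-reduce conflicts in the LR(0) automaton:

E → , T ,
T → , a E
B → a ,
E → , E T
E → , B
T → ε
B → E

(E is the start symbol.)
A reduce-reduce conflict occurs when an LR(0) state has two complete items [A → α .] and [B → β .] — both call for a reduction, and with no lookahead the parser cannot choose between them.

Augment with E' → E and build the canonical LR(0) collection (I0 = CLOSURE({[E' → . E]}), then GOTO on every symbol after a dot until no new states appear). It has 16 states:
  I0: { [E → . , B], [E → . , E T], [E → . , T ,], [E' → . E] }  — shift
  I1: { [B → . E], [B → . a ,], [E → , . B], [E → , . E T], [E → , . T ,], [E → . , B], [E → . , E T], [E → . , T ,], [T → . , a E], [T → .] }  — shift, reduce
  I2: { [E' → E .] }  — accept
  I3: { [B → . E], [B → . a ,], [E → , . B], [E → , . E T], [E → , . T ,], [E → . , B], [E → . , E T], [E → . , T ,], [T → , . a E], [T → . , a E], [T → .] }  — shift, reduce
  I4: { [E → , B .] }  — reduce
  I5: { [B → E .], [E → , E . T], [T → . , a E], [T → .] }  — shift, 2 reduces
  I6: { [E → , T . ,] }  — shift
  I7: { [B → a . ,] }  — shift
  I8: { [B → a , .] }  — reduce
  I9: { [E → , T , .] }  — reduce
  I10: { [T → , . a E] }  — shift
  I11: { [E → , E T .] }  — reduce
  I12: { [E → . , B], [E → . , E T], [E → . , T ,], [T → , a . E] }  — shift
  I13: { [T → , a E .] }  — reduce
  I14: { [B → a . ,], [E → . , B], [E → . , E T], [E → . , T ,], [T → , a . E] }  — shift
  I15: { [B → . E], [B → . a ,], [B → a , .], [E → , . B], [E → , . E T], [E → , . T ,], [E → . , B], [E → . , E T], [E → . , T ,], [T → . , a E], [T → .] }  — shift, 2 reduces

I5 contains complete items [B → E .], [T → .] — reduce-reduce conflict.
I15 contains complete items [B → a , .], [T → .] — reduce-reduce conflict.

Answer: Yes — I5: [B → E .] vs [T → .]; I15: [B → a , .] vs [T → .]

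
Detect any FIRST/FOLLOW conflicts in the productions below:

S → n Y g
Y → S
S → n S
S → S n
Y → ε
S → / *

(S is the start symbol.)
A FIRST/FOLLOW conflict occurs when a non-terminal N has a nullable alternative N → β (β ⇒* ε) and another alternative N → α with FIRST(α) ∩ FOLLOW(N) ≠ ∅: on such a lookahead the parser cannot decide between expanding α and letting N vanish via β.

Nullable non-terminals: Y.
FIRST sets used below: FIRST(S) = { '/', 'n' }

Y: nullable alternative(s) Y → ε; FOLLOW(Y) = { 'g' }
  Y → S: FIRST \ {ε} = { '/', 'n' } — disjoint from FOLLOW(Y)
  Y → ε: FIRST \ {ε} = { } — this is the only nullable alternative, skip

S has no nullable alternative, so no FIRST/FOLLOW check is needed there.

No FIRST/FOLLOW conflicts found.

Answer: No FIRST/FOLLOW conflicts.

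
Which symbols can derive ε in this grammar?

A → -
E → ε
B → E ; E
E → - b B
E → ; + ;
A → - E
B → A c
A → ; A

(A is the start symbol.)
{ 'E' }

ε-productions: E → ε
So E is immediately nullable.
No further non-terminal can be added: every production for the remaining non-terminals contains a terminal or a non-nullable non-terminal.
Nullable = { 'E' }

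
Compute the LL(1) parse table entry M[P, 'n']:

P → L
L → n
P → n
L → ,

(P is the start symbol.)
P → L, P → n

To find M[P, 'n'], we find productions for P where 'n' is in the predict set (PREDICT(N → α) = (FIRST(α) \ {ε}) ∪ (FOLLOW(N) if α ⇒* ε)).

Relevant sets:
  FIRST(L) = { ',', 'n' }

P → L: PREDICT = { ',', 'n' }
  'n' is in predict set, so this production goes in M[P, 'n']
P → n: PREDICT = { 'n' }
  'n' is in predict set, so this production goes in M[P, 'n']

M[P, 'n'] = P → L, P → n  (a multiply-defined cell — the grammar is not LL(1))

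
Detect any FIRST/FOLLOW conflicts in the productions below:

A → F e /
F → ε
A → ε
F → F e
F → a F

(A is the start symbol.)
A FIRST/FOLLOW conflict occurs when a non-terminal N has a nullable alternative N → β (β ⇒* ε) and another alternative N → α with FIRST(α) ∩ FOLLOW(N) ≠ ∅: on such a lookahead the parser cannot decide between expanding α and letting N vanish via β.

Nullable non-terminals: A, F.
FIRST sets used below: FIRST(F) = { 'a', 'e', ε }

A: nullable alternative(s) A → ε; FOLLOW(A) = { $ }
  A → F e /: FIRST \ {ε} = { 'a', 'e' } — disjoint from FOLLOW(A)
  A → ε: FIRST \ {ε} = { } — this is the only nullable alternative, skip

F: nullable alternative(s) F → ε; FOLLOW(F) = { 'e' }
  F → ε: FIRST \ {ε} = { } — this is the only nullable alternative, skip
  F → F e: FIRST \ {ε} = { 'a', 'e' } — overlaps FOLLOW(F) on { 'e' }: CONFLICT
  F → a F: FIRST \ {ε} = { 'a' } — disjoint from FOLLOW(F)

So the grammar has 1 FIRST/FOLLOW conflict (marked CONFLICT above).

Answer: Yes. F → F e with FOLLOW(F) on { 'e' }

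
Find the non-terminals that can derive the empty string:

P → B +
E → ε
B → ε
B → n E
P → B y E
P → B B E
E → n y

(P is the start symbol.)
A non-terminal is nullable if it can derive ε (the empty string): either it has an ε-production, or it has a production whose right-hand side consists entirely of nullable non-terminals.

ε-productions: E → ε, B → ε
So E, B are immediately nullable.
P → B B E: every symbol on the right is nullable, so P is nullable too.
Every non-terminal is now nullable.
Nullable = { 'B', 'E', 'P' }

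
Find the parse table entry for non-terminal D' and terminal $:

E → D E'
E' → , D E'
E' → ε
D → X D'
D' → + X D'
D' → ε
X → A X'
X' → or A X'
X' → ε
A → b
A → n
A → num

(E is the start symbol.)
To find M[D', $], we find productions for D' where $ is in the predict set (PREDICT(N → α) = (FIRST(α) \ {ε}) ∪ (FOLLOW(N) if α ⇒* ε)).

Relevant sets:
  FOLLOW(D') = { $, ',' }

D' → + X D': PREDICT = { '+' }
D' → ε: PREDICT = { $, ',' }
  $ is in predict set, so this production goes in M[D', $]

M[D', $] = D' → ε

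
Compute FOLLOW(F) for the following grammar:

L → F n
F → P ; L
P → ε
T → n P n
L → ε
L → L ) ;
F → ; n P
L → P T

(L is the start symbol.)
To compute FOLLOW(F), find every occurrence of F on a right-hand side N → α F β: add FIRST(β) \ {ε}, and if β is empty or nullable also add FOLLOW(N). Iterate to a fixed point.

In L → F n: F is followed by n, add FIRST(n) \ {ε} = { 'n' }

Taking the union: FOLLOW(F) = { 'n' }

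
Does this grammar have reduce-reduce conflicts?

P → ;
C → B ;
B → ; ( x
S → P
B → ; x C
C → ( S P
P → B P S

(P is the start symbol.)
A reduce-reduce conflict occurs when an LR(0) state has two complete items [A → α .] and [B → β .] — both call for a reduction, and with no lookahead the parser cannot choose between them.

Augment with P' → P and build the canonical LR(0) collection (I0 = CLOSURE({[P' → . P]}), then GOTO on every symbol after a dot until no new states appear). It has 17 states:
  I0: { [B → . ; ( x], [B → . ; x C], [P → . ;], [P → . B P S], [P' → . P] }  — shift
  I1: { [B → ; . ( x], [B → ; . x C], [P → ; .] }  — shift, reduce
  I2: { [B → . ; ( x], [B → . ; x C], [P → . ;], [P → . B P S], [P → B . P S] }  — shift
  I3: { [P' → P .] }  — accept
  I4: { [B → . ; ( x], [B → . ; x C], [P → . ;], [P → . B P S], [P → B P . S], [S → . P] }  — shift
  I5: { [S → P .] }  — reduce
  I6: { [P → B P S .] }  — reduce
  I7: { [B → ; ( . x] }  — shift
  I8: { [B → . ; ( x], [B → . ; x C], [B → ; x . C], [C → . ( S P], [C → . B ;] }  — shift
  I9: { [B → . ; ( x], [B → . ; x C], [C → ( . S P], [P → . ;], [P → . B P S], [S → . P] }  — shift
  I10: { [B → ; . ( x], [B → ; . x C] }  — shift
  I11: { [C → B . ;] }  — shift
  I12: { [B → ; x C .] }  — reduce
  I13: { [C → B ; .] }  — reduce
  I14: { [B → . ; ( x], [B → . ; x C], [C → ( S . P], [P → . ;], [P → . B P S] }  — shift
  I15: { [C → ( S P .] }  — reduce
  I16: { [B → ; ( x .] }  — reduce

No state contains more than one complete item.

Answer: No reduce-reduce conflicts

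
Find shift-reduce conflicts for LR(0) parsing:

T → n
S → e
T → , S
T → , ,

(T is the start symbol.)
A shift-reduce conflict occurs when an LR(0) state has both:
  - a complete (reduce) item [A → α .] (dot at the end), and
  - a shift item [B → β . c γ] (dot before a terminal).

Augment with T' → T and build the canonical LR(0) collection (I0 = CLOSURE({[T' → . T]}), then GOTO on every symbol after a dot until no new states appear). It has 7 states:
  I0: { [T → . , ,], [T → . , S], [T → . n], [T' → . T] }  — shift
  I1: { [S → . e], [T → , . ,], [T → , . S] }  — shift
  I2: { [T' → T .] }  — accept
  I3: { [T → n .] }  — reduce
  I4: { [T → , , .] }  — reduce
  I5: { [T → , S .] }  — reduce
  I6: { [S → e .] }  — reduce

No state contains both a complete item and a shift item.

Answer: No shift-reduce conflicts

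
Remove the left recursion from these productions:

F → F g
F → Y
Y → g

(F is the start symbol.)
F is directly left-recursive. The standard transformation for
  A → A α₁ | ... | A α_m | β₁ | ... | β_n
is
  A  → β₁ A' | ... | β_n A'
  A' → α₁ A' | ... | α_m A' | ε

F → Y becomes F → Y F'
F → F g becomes F' → g F'
Add F' → ε

Productions for other non-terminals are unchanged:
  Y → g

Resulting grammar:
F → Y F'
F' → g F'
F' → ε
Y → g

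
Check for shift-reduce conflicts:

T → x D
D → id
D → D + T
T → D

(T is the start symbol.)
Yes — I1: [T → D .] vs [D → D . + T]; I5: [T → x D .] vs [D → D . + T]

Augment with T' → T and build the canonical LR(0) collection (I0 = CLOSURE({[T' → . T]}), then GOTO on every symbol after a dot until no new states appear). It has 8 states:
  I0: { [D → . D + T], [D → . id], [T → . D], [T → . x D], [T' → . T] }  — shift
  I1: { [D → D . + T], [T → D .] }  — shift, reduce
  I2: { [T' → T .] }  — accept
  I3: { [D → id .] }  — reduce
  I4: { [D → . D + T], [D → . id], [T → x . D] }  — shift
  I5: { [D → D . + T], [T → x D .] }  — shift, reduce
  I6: { [D → . D + T], [D → . id], [D → D + . T], [T → . D], [T → . x D] }  — shift
  I7: { [D → D + T .] }  — reduce

I1 contains reduce item [T → D .] and shift item [D → D . + T] — shift-reduce conflict.
I5 contains reduce item [T → x D .] and shift item [D → D . + T] — shift-reduce conflict.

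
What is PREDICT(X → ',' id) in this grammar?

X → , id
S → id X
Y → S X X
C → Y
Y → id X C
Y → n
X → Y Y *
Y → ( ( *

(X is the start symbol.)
PREDICT(X → ',' id) = (FIRST(RHS) \ {ε}) ∪ (FOLLOW(X) if ε ∈ FIRST(RHS), i.e. RHS ⇒* ε)
FIRST(',' id) = { ',' }
ε ∉ FIRST(',' id), so FOLLOW(X) is not added.
PREDICT(X → ',' id) = { ',' }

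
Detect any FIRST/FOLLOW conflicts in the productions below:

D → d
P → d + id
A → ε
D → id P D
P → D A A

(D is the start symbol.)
A FIRST/FOLLOW conflict occurs when a non-terminal N has a nullable alternative N → β (β ⇒* ε) and another alternative N → α with FIRST(α) ∩ FOLLOW(N) ≠ ∅: on such a lookahead the parser cannot decide between expanding α and letting N vanish via β.

Nullable non-terminals: A.
A has a nullable alternative but only one production, so nothing to check.

D, P have no nullable alternative, so no FIRST/FOLLOW check is needed there.

No FIRST/FOLLOW conflicts found.

Answer: No FIRST/FOLLOW conflicts.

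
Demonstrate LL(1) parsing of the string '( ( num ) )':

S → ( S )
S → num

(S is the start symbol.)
LL(1) parsing maintains a stack (initially the start symbol over $) and the input. At each step: if the stack top is a terminal, match it against the current input token; if it is a non-terminal N, replace it with the RHS of M[N, lookahead] (the unique production whose predict set contains the lookahead).

Stack is shown with the top on the left.

Stack      Input          Action
--------------------------------
S $        ( ( num ) ) $  output S → ( S )
( S ) $    ( ( num ) ) $  match '('
S ) $      ( num ) ) $    output S → ( S )
( S ) ) $  ( num ) ) $    match '('
S ) ) $    num ) ) $      output S → num
num ) ) $  num ) ) $      match 'num'
) ) $      ) ) $          match ')'
) $        ) $            match ')'
$          $              accept

The string is accepted.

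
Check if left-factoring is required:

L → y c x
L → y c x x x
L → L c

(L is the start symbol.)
Yes, L has productions with common prefix 'y c x'

Left-factoring is needed when two productions for the same non-terminal
share a common prefix on the right-hand side.

Productions for L:
  L → y c x
  L → y c x x x
  L → L c

Found common prefix 'y c x' in productions for L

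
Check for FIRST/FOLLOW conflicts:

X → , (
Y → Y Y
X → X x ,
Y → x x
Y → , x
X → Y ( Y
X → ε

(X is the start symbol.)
Yes. X → X x ',' with FOLLOW(X) on { 'x' }; X → Y '(' Y with FOLLOW(X) on { 'x' }

Nullable non-terminals: X.
FIRST sets used below: FIRST(X) = { ',', 'x', ε }, FIRST(Y) = { ',', 'x' }

X: nullable alternative(s) X → ε; FOLLOW(X) = { $, 'x' }
  X → , (: FIRST \ {ε} = { ',' } — disjoint from FOLLOW(X)
  X → X x ,: FIRST \ {ε} = { ',', 'x' } — overlaps FOLLOW(X) on { 'x' }: CONFLICT
  X → Y ( Y: FIRST \ {ε} = { ',', 'x' } — overlaps FOLLOW(X) on { 'x' }: CONFLICT
  X → ε: FIRST \ {ε} = { } — this is the only nullable alternative, skip

Y has no nullable alternative, so no FIRST/FOLLOW check is needed there.

So the grammar has 2 FIRST/FOLLOW conflicts (marked CONFLICT above).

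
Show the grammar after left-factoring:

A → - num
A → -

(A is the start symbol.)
Left-factoring transforms A → αβ₁ | αβ₂ into A → αA' and A' → β₁ | β₂
(α is the longest common prefix among the alternatives). Repeat until
no nonterminal has two alternatives with a common prefix.

Round 1: A has alternatives sharing prefix '-'. Introduce A': A → - A'
  Add: A' → num
  Add: A' → ε

No remaining common prefixes — done.

Resulting grammar:
A → - A'
A' → num
A' → ε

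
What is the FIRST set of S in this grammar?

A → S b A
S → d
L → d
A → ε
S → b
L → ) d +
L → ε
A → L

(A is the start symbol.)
From S → d:
  - d is a terminal: add 'd' and stop
From S → b:
  - b is a terminal: add 'b' and stop

Collecting: FIRST(S) = { 'b', 'd' }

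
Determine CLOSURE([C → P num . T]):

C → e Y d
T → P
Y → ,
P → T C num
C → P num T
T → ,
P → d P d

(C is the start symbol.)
To compute CLOSURE, for each item [A → α.Bβ] where B is a non-terminal, add [B → .γ] for all productions B → γ; repeat for the newly added items until nothing changes.

Start with: [C → P num . T]
  [C → P num . T] has the dot before T: add [T → . P], [T → . ,]
  [T → . P] has the dot before P: add [P → . T C num], [P → . d P d]
No further items can be added.

CLOSURE = { [C → P num . T], [P → . T C num], [P → . d P d], [T → . ,], [T → . P] }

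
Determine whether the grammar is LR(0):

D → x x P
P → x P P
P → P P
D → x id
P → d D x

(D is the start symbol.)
No. Shift-reduce conflict between [D → x x P .] and [P → . d D x]

A grammar is LR(0) if no state in the canonical LR(0) collection has:
  - both a shift item (dot before a terminal) and a complete item (shift-reduce conflict), or
  - two or more complete items (reduce-reduce conflict; the accept item [D' → D .] counts as a complete item here).

Augment with D' → D and build the canonical LR(0) collection (I0 = CLOSURE({[D' → . D]}), then GOTO on every symbol after a dot until no new states appear). It has 13 states:
  I0: { [D → . x id], [D → . x x P], [D' → . D] }  — shift
  I1: { [D' → D .] }  — accept
  I2: { [D → x . id], [D → x . x P] }  — shift
  I3: { [D → x id .] }  — reduce
  I4: { [D → x x . P], [P → . P P], [P → . d D x], [P → . x P P] }  — shift
  I5: { [D → x x P .], [P → . P P], [P → . d D x], [P → . x P P], [P → P . P] }  — shift, reduce
  I6: { [D → . x id], [D → . x x P], [P → d . D x] }  — shift
  I7: { [P → . P P], [P → . d D x], [P → . x P P], [P → x . P P] }  — shift
  I8: { [P → . P P], [P → . d D x], [P → . x P P], [P → P . P], [P → x P . P] }  — shift
  I9: { [P → . P P], [P → . d D x], [P → . x P P], [P → P . P], [P → P P .], [P → x P P .] }  — shift, 2 reduces
  I10: { [P → . P P], [P → . d D x], [P → . x P P], [P → P . P], [P → P P .] }  — shift, reduce
  I11: { [P → d D . x] }  — shift
  I12: { [P → d D x .] }  — reduce

Conflict in state I5:
  Shift-reduce conflict between [D → x x P .] and [P → . d D x]
So the grammar is NOT LR(0).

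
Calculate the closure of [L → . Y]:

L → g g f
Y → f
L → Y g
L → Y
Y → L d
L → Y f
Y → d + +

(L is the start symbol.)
{ [L → . Y f], [L → . Y g], [L → . Y], [L → . g g f], [Y → . L d], [Y → . d + +], [Y → . f] }

Start with: [L → . Y]
  [L → . Y] has the dot before Y: add [Y → . f], [Y → . L d], [Y → . d + +]
  [Y → . L d] has the dot before L: add [L → . g g f], [L → . Y g], [L → . Y f]
No further items can be added.

CLOSURE = { [L → . Y f], [L → . Y g], [L → . Y], [L → . g g f], [Y → . L d], [Y → . d + +], [Y → . f] }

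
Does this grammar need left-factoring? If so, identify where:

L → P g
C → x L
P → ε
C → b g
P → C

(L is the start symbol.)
No, left-factoring is not needed

Left-factoring is needed when two productions for the same non-terminal
share a common prefix on the right-hand side.

Productions for C:
  C → x L
  C → b g
Productions for P:
  P → ε
  P → C

No common prefixes found.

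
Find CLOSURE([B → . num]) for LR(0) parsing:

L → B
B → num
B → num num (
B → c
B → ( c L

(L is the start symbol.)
To compute CLOSURE, for each item [A → α.Bβ] where B is a non-terminal, add [B → .γ] for all productions B → γ; repeat for the newly added items until nothing changes.

Start with: [B → . num]
The dot precedes the terminal num, so nothing is added.

CLOSURE = { [B → . num] }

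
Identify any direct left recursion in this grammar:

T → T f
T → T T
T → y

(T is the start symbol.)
T → T f: LEFT RECURSIVE (starts with T)
T → T T: LEFT RECURSIVE (starts with T)
T → y: starts with y

The grammar has direct left recursion on: T.

Answer: Yes, T is left-recursive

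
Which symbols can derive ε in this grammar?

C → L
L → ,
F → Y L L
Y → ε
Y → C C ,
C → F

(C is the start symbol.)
{ 'Y' }

ε-productions: Y → ε
So Y is immediately nullable.
No further non-terminal can be added: every production for the remaining non-terminals contains a terminal or a non-nullable non-terminal.
Nullable = { 'Y' }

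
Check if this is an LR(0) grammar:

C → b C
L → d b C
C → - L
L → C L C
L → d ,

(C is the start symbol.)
A grammar is LR(0) if no state in the canonical LR(0) collection has:
  - both a shift item (dot before a terminal) and a complete item (shift-reduce conflict), or
  - two or more complete items (reduce-reduce conflict; the accept item [C' → C .] counts as a complete item here).

Augment with C' → C and build the canonical LR(0) collection (I0 = CLOSURE({[C' → . C]}), then GOTO on every symbol after a dot until no new states appear). It has 13 states:
  I0: { [C → . - L], [C → . b C], [C' → . C] }  — shift
  I1: { [C → - . L], [C → . - L], [C → . b C], [L → . C L C], [L → . d ,], [L → . d b C] }  — shift
  I2: { [C' → C .] }  — accept
  I3: { [C → . - L], [C → . b C], [C → b . C] }  — shift
  I4: { [C → b C .] }  — reduce
  I5: { [C → . - L], [C → . b C], [L → . C L C], [L → . d ,], [L → . d b C], [L → C . L C] }  — shift
  I6: { [C → - L .] }  — reduce
  I7: { [L → d . ,], [L → d . b C] }  — shift
  I8: { [L → d , .] }  — reduce
  I9: { [C → . - L], [C → . b C], [L → d b . C] }  — shift
  I10: { [L → d b C .] }  — reduce
  I11: { [C → . - L], [C → . b C], [L → C L . C] }  — shift
  I12: { [L → C L C .] }  — reduce

Every state is either a pure shift/goto state or contains exactly one complete item and nothing to shift — no conflicts. The grammar is LR(0).

Answer: Yes, the grammar is LR(0)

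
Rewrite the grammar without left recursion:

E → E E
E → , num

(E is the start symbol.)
E is directly left-recursive. The standard transformation for
  A → A α₁ | ... | A α_m | β₁ | ... | β_n
is
  A  → β₁ A' | ... | β_n A'
  A' → α₁ A' | ... | α_m A' | ε

E → , num becomes E → , num E'
E → E E becomes E' → E E'
Add E' → ε

Resulting grammar:
E → , num E'
E' → E E'
E' → ε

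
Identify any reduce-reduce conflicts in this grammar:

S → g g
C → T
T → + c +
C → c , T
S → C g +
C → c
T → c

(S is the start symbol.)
A reduce-reduce conflict occurs when an LR(0) state has two complete items [A → α .] and [B → β .] — both call for a reduction, and with no lookahead the parser cannot choose between them.

Augment with S' → S and build the canonical LR(0) collection (I0 = CLOSURE({[S' → . S]}), then GOTO on every symbol after a dot until no new states appear). It has 15 states:
  I0: { [C → . T], [C → . c , T], [C → . c], [S → . C g +], [S → . g g], [S' → . S], [T → . + c +], [T → . c] }  — shift
  I1: { [T → + . c +] }  — shift
  I2: { [S → C . g +] }  — shift
  I3: { [S' → S .] }  — accept
  I4: { [C → T .] }  — reduce
  I5: { [C → c . , T], [C → c .], [T → c .] }  — shift, 2 reduces
  I6: { [S → g . g] }  — shift
  I7: { [S → g g .] }  — reduce
  I8: { [C → c , . T], [T → . + c +], [T → . c] }  — shift
  I9: { [C → c , T .] }  — reduce
  I10: { [T → c .] }  — reduce
  I11: { [S → C g . +] }  — shift
  I12: { [S → C g + .] }  — reduce
  I13: { [T → + c . +] }  — shift
  I14: { [T → + c + .] }  — reduce

I5 contains complete items [C → c .], [T → c .] — reduce-reduce conflict.

Answer: Yes — I5: [C → c .] vs [T → c .]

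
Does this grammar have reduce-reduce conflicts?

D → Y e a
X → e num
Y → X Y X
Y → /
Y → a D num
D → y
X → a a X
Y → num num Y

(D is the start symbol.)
Augment with D' → D and build the canonical LR(0) collection (I0 = CLOSURE({[D' → . D]}), then GOTO on every symbol after a dot until no new states appear). It has 23 states:
  I0: { [D → . Y e a], [D → . y], [D' → . D], [X → . a a X], [X → . e num], [Y → . /], [Y → . X Y X], [Y → . a D num], [Y → . num num Y] }  — shift
  I1: { [Y → / .] }  — reduce
  I2: { [D' → D .] }  — accept
  I3: { [X → . a a X], [X → . e num], [Y → . /], [Y → . X Y X], [Y → . a D num], [Y → . num num Y], [Y → X . Y X] }  — shift
  I4: { [D → Y . e a] }  — shift
  I5: { [D → . Y e a], [D → . y], [X → . a a X], [X → . e num], [X → a . a X], [Y → . /], [Y → . X Y X], [Y → . a D num], [Y → . num num Y], [Y → a . D num] }  — shift
  I6: { [X → e . num] }  — shift
  I7: { [Y → num . num Y] }  — shift
  I8: { [D → y .] }  — reduce
  I9: { [X → . a a X], [X → . e num], [Y → . /], [Y → . X Y X], [Y → . a D num], [Y → . num num Y], [Y → num num . Y] }  — shift
  I10: { [Y → num num Y .] }  — reduce
  I11: { [X → e num .] }  — reduce
  I12: { [Y → a D . num] }  — shift
  I13: { [D → . Y e a], [D → . y], [X → . a a X], [X → . e num], [X → a . a X], [X → a a . X], [Y → . /], [Y → . X Y X], [Y → . a D num], [Y → . num num Y], [Y → a . D num] }  — shift
  I14: { [X → . a a X], [X → . e num], [X → a a X .], [Y → . /], [Y → . X Y X], [Y → . a D num], [Y → . num num Y], [Y → X . Y X] }  — shift, reduce
  I15: { [X → . a a X], [X → . e num], [Y → X Y . X] }  — shift
  I16: { [Y → X Y X .] }  — reduce
  I17: { [X → a . a X] }  — shift
  I18: { [X → . a a X], [X → . e num], [X → a a . X] }  — shift
  I19: { [X → a a X .] }  — reduce
  I20: { [Y → a D num .] }  — reduce
  I21: { [D → Y e . a] }  — shift
  I22: { [D → Y e a .] }  — reduce

No state contains more than one complete item.

Answer: No reduce-reduce conflicts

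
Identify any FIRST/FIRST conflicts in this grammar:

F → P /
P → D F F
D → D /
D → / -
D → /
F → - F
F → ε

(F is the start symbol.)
Yes. D → D '/' / D → '/' '-' on { '/' }; D → D '/' / D → '/' on { '/' }; D → '/' '-' / D → '/' on { '/' }

A FIRST/FIRST conflict occurs when two productions N → α and N → β for the same non-terminal have FIRST(α) ∩ FIRST(β) ≠ ∅ (with ε ∈ FIRST of a nullable right-hand side, so two nullable alternatives also conflict).

FIRST sets of the non-terminals at (or reachable through a nullable prefix from) the front of some alternative:
  FIRST(P) = { '/' }
  FIRST(D) = { '/' }

Productions for F:
  F → P /: FIRST = { '/' }
  F → - F: FIRST = { '-' }
  F → ε: FIRST = { ε }
Productions for D:
  D → D /: FIRST = { '/' }
  D → / -: FIRST = { '/' }
  D → /: FIRST = { '/' }
P has only one production, so no FIRST/FIRST conflict is possible there.

Conflict for D: D → D / and D → / -
  Overlap: { '/' }
Conflict for D: D → D / and D → /
  Overlap: { '/' }
Conflict for D: D → / - and D → /
  Overlap: { '/' }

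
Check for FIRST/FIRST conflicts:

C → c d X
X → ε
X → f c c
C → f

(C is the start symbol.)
No FIRST/FIRST conflicts.

Productions for C:
  C → c d X: FIRST = { 'c' }
  C → f: FIRST = { 'f' }
Productions for X:
  X → ε: FIRST = { ε }
  X → f c c: FIRST = { 'f' }

All alternatives of each non-terminal have pairwise disjoint FIRST sets.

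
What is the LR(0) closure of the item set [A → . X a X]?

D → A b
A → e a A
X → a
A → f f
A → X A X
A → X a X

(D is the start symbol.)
To compute CLOSURE, for each item [A → α.Bβ] where B is a non-terminal, add [B → .γ] for all productions B → γ; repeat for the newly added items until nothing changes.

Start with: [A → . X a X]
  [A → . X a X] has the dot before X: add [X → . a]
No further items can be added.

CLOSURE = { [A → . X a X], [X → . a] }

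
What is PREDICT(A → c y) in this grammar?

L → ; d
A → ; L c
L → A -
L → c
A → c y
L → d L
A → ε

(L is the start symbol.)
PREDICT(A → c y) = (FIRST(RHS) \ {ε}) ∪ (FOLLOW(A) if ε ∈ FIRST(RHS), i.e. RHS ⇒* ε)
FIRST(c y) = { 'c' }
ε ∉ FIRST(c y), so FOLLOW(A) is not added.
PREDICT(A → c y) = { 'c' }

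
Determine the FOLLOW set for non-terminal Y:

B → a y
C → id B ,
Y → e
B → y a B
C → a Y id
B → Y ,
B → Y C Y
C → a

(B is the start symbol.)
To compute FOLLOW(Y), find every occurrence of Y on a right-hand side N → α Y β: add FIRST(β) \ {ε}, and if β is empty or nullable also add FOLLOW(N). Iterate to a fixed point.

In C → a Y id: Y is followed by id, add FIRST(id) \ {ε} = { 'id' }
In B → Y ,: Y is followed by ',', add FIRST(',') \ {ε} = { ',' }
In B → Y C Y: Y is followed by C Y, add FIRST(C Y) \ {ε} = { 'a', 'id' }
In B → Y C Y: Y is at the end, add FOLLOW(B)

The FOLLOW sets referred to above (computed the same way, to a fixed point):
  FOLLOW(B) = { $, ',' }

Taking the union: FOLLOW(Y) = { $, ',', 'a', 'id' }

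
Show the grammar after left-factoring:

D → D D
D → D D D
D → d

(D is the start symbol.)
D → D D D'
D' → ε
D' → D
D → d

Left-factoring transforms A → αβ₁ | αβ₂ into A → αA' and A' → β₁ | β₂
(α is the longest common prefix among the alternatives). Repeat until
no nonterminal has two alternatives with a common prefix.

Round 1: D has alternatives sharing prefix 'D D'. Introduce D': D → D D D'
  Add: D' → ε
  Add: D' → D

No remaining common prefixes — done.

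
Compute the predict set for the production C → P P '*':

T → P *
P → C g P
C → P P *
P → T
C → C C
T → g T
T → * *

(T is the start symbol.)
PREDICT(C → P P '*') = (FIRST(RHS) \ {ε}) ∪ (FOLLOW(C) if ε ∈ FIRST(RHS), i.e. RHS ⇒* ε)
FIRST(P) = { '*', 'g' }
FIRST(P P '*') = { '*', 'g' }
ε ∉ FIRST(P P '*'), so FOLLOW(C) is not added.
PREDICT(C → P P '*') = { '*', 'g' }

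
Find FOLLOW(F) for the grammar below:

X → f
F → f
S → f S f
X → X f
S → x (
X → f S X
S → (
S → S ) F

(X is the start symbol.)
{ ')', 'f' }

In S → S ) F: F is at the end, add FOLLOW(S)

The FOLLOW sets referred to above (computed the same way, to a fixed point):
  FOLLOW(S) = { ')', 'f' }

Taking the union: FOLLOW(F) = { ')', 'f' }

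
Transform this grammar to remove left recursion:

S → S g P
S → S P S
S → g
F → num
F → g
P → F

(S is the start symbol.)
S → g S'
S' → g P S'
S' → P S S'
S' → ε
F → num
F → g
P → F

S is directly left-recursive. The standard transformation for
  A → A α₁ | ... | A α_m | β₁ | ... | β_n
is
  A  → β₁ A' | ... | β_n A'
  A' → α₁ A' | ... | α_m A' | ε

S → g becomes S → g S'
S → S g P becomes S' → g P S'
S → S P S becomes S' → P S S'
Add S' → ε

Productions for other non-terminals are unchanged:
  F → num
  F → g
  P → F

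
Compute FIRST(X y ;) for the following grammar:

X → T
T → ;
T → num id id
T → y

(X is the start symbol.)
FIRST sets of the non-terminals involved (from the grammar, by fixed-point iteration):
  FIRST(X) = { ';', 'num', 'y' }

To compute FIRST(X y ;), process the symbols left to right:
Symbol X is a non-terminal. Add FIRST(X) \ {ε} = { ';', 'num', 'y' }
X is not nullable (ε ∉ FIRST(X)), so stop here.
FIRST(X y ;) = { ';', 'num', 'y' }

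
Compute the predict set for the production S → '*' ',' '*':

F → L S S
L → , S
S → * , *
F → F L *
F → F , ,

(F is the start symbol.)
PREDICT(S → '*' ',' '*') = (FIRST(RHS) \ {ε}) ∪ (FOLLOW(S) if ε ∈ FIRST(RHS), i.e. RHS ⇒* ε)
FIRST('*' ',' '*') = { '*' }
ε ∉ FIRST('*' ',' '*'), so FOLLOW(S) is not added.
PREDICT(S → '*' ',' '*') = { '*' }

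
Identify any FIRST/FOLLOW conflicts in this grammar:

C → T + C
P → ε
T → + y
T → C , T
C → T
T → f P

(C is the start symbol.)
No FIRST/FOLLOW conflicts.

A FIRST/FOLLOW conflict occurs when a non-terminal N has a nullable alternative N → β (β ⇒* ε) and another alternative N → α with FIRST(α) ∩ FOLLOW(N) ≠ ∅: on such a lookahead the parser cannot decide between expanding α and letting N vanish via β.

Nullable non-terminals: P.
P has a nullable alternative but only one production, so nothing to check.

C, T have no nullable alternative, so no FIRST/FOLLOW check is needed there.

No FIRST/FOLLOW conflicts found.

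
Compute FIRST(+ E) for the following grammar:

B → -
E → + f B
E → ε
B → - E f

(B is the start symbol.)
To compute FIRST(+ E), process the symbols left to right:
Symbol + is a terminal. Add '+' and stop.
FIRST(+ E) = { '+' }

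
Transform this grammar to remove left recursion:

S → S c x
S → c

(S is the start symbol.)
S → c S'
S' → c x S'
S' → ε

S is directly left-recursive. The standard transformation for
  A → A α₁ | ... | A α_m | β₁ | ... | β_n
is
  A  → β₁ A' | ... | β_n A'
  A' → α₁ A' | ... | α_m A' | ε

S → c becomes S → c S'
S → S c x becomes S' → c x S'
Add S' → ε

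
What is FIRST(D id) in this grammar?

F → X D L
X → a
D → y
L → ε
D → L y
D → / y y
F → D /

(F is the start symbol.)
FIRST sets of the non-terminals involved (from the grammar, by fixed-point iteration):
  FIRST(D) = { '/', 'y' }

To compute FIRST(D id), process the symbols left to right:
Symbol D is a non-terminal. Add FIRST(D) \ {ε} = { '/', 'y' }
D is not nullable (ε ∉ FIRST(D)), so stop here.
FIRST(D id) = { '/', 'y' }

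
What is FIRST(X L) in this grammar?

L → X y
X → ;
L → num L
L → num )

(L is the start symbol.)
FIRST sets of the non-terminals involved (from the grammar, by fixed-point iteration):
  FIRST(X) = { ';' }

To compute FIRST(X L), process the symbols left to right:
Symbol X is a non-terminal. Add FIRST(X) \ {ε} = { ';' }
X is not nullable (ε ∉ FIRST(X)), so stop here.
FIRST(X L) = { ';' }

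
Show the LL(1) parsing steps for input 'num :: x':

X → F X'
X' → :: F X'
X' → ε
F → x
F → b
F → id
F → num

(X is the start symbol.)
Stack is shown with the top on the left.

Stack      Input       Action
-----------------------------
X $        num :: x $  output X → F X'
F X' $     num :: x $  output F → num
num X' $   num :: x $  match 'num'
X' $       :: x $      output X' → :: F X'
:: F X' $  :: x $      match '::'
F X' $     x $         output F → x
x X' $     x $         match 'x'
X' $       $           output X' → ε
$          $           accept

The string is accepted.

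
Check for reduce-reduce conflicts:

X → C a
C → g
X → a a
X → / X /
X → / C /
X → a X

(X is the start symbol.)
Augment with X' → X and build the canonical LR(0) collection (I0 = CLOSURE({[X' → . X]}), then GOTO on every symbol after a dot until no new states appear). It has 13 states:
  I0: { [C → . g], [X → . / C /], [X → . / X /], [X → . C a], [X → . a X], [X → . a a], [X' → . X] }  — shift
  I1: { [C → . g], [X → . / C /], [X → . / X /], [X → . C a], [X → . a X], [X → . a a], [X → / . C /], [X → / . X /] }  — shift
  I2: { [X → C . a] }  — shift
  I3: { [X' → X .] }  — accept
  I4: { [C → . g], [X → . / C /], [X → . / X /], [X → . C a], [X → . a X], [X → . a a], [X → a . X], [X → a . a] }  — shift
  I5: { [C → g .] }  — reduce
  I6: { [X → a X .] }  — reduce
  I7: { [C → . g], [X → . / C /], [X → . / X /], [X → . C a], [X → . a X], [X → . a a], [X → a . X], [X → a . a], [X → a a .] }  — shift, reduce
  I8: { [X → C a .] }  — reduce
  I9: { [X → / C . /], [X → C . a] }  — shift
  I10: { [X → / X . /] }  — shift
  I11: { [X → / X / .] }  — reduce
  I12: { [X → / C / .] }  — reduce

No state contains more than one complete item.

Answer: No reduce-reduce conflicts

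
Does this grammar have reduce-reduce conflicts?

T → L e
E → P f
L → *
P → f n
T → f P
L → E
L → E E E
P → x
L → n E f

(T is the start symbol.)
No reduce-reduce conflicts

A reduce-reduce conflict occurs when an LR(0) state has two complete items [A → α .] and [B → β .] — both call for a reduction, and with no lookahead the parser cannot choose between them.

Augment with T' → T and build the canonical LR(0) collection (I0 = CLOSURE({[T' → . T]}), then GOTO on every symbol after a dot until no new states appear). It has 18 states:
  I0: { [E → . P f], [L → . *], [L → . E E E], [L → . E], [L → . n E f], [P → . f n], [P → . x], [T → . L e], [T → . f P], [T' → . T] }  — shift
  I1: { [L → * .] }  — reduce
  I2: { [E → . P f], [L → E . E E], [L → E .], [P → . f n], [P → . x] }  — shift, reduce
  I3: { [T → L . e] }  — shift
  I4: { [E → P . f] }  — shift
  I5: { [T' → T .] }  — accept
  I6: { [P → . f n], [P → . x], [P → f . n], [T → f . P] }  — shift
  I7: { [E → . P f], [L → n . E f], [P → . f n], [P → . x] }  — shift
  I8: { [P → x .] }  — reduce
  I9: { [L → n E . f] }  — shift
  I10: { [P → f . n] }  — shift
  I11: { [P → f n .] }  — reduce
  I12: { [L → n E f .] }  — reduce
  I13: { [T → f P .] }  — reduce
  I14: { [E → P f .] }  — reduce
  I15: { [T → L e .] }  — reduce
  I16: { [E → . P f], [L → E E . E], [P → . f n], [P → . x] }  — shift
  I17: { [L → E E E .] }  — reduce

No state contains more than one complete item.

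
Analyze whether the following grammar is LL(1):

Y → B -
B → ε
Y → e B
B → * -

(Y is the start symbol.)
Relevant sets:
  FIRST(B) = { '*', ε }
  FOLLOW(B) = { $, '-' }

For Y:
  PREDICT(Y → B '-') = { '*', '-' }
  PREDICT(Y → e B) = { 'e' }
For B:
  PREDICT(B → ε) = { $, '-' }
  PREDICT(B → '*' '-') = { '*' }

All predict sets are disjoint. The grammar IS LL(1).

Answer: Yes, the grammar is LL(1).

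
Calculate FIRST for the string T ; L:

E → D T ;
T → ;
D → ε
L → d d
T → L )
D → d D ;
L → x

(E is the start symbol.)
FIRST sets of the non-terminals involved (from the grammar, by fixed-point iteration):
  FIRST(T) = { ';', 'd', 'x' }

To compute FIRST(T ; L), process the symbols left to right:
Symbol T is a non-terminal. Add FIRST(T) \ {ε} = { ';', 'd', 'x' }
T is not nullable (ε ∉ FIRST(T)), so stop here.
FIRST(T ; L) = { ';', 'd', 'x' }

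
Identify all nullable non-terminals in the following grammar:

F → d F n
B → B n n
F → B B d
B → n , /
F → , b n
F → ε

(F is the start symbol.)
{ 'F' }

A non-terminal is nullable if it can derive ε (the empty string): either it has an ε-production, or it has a production whose right-hand side consists entirely of nullable non-terminals.

ε-productions: F → ε
So F is immediately nullable.
No further non-terminal can be added: every production for the remaining non-terminals contains a terminal or a non-nullable non-terminal.
Nullable = { 'F' }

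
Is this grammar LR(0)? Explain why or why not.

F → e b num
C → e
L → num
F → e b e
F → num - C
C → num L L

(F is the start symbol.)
Yes, the grammar is LR(0)

Augment with F' → F and build the canonical LR(0) collection (I0 = CLOSURE({[F' → . F]}), then GOTO on every symbol after a dot until no new states appear). It has 14 states:
  I0: { [F → . e b e], [F → . e b num], [F → . num - C], [F' → . F] }  — shift
  I1: { [F' → F .] }  — accept
  I2: { [F → e . b e], [F → e . b num] }  — shift
  I3: { [F → num . - C] }  — shift
  I4: { [C → . e], [C → . num L L], [F → num - . C] }  — shift
  I5: { [F → num - C .] }  — reduce
  I6: { [C → e .] }  — reduce
  I7: { [C → num . L L], [L → . num] }  — shift
  I8: { [C → num L . L], [L → . num] }  — shift
  I9: { [L → num .] }  — reduce
  I10: { [C → num L L .] }  — reduce
  I11: { [F → e b . e], [F → e b . num] }  — shift
  I12: { [F → e b e .] }  — reduce
  I13: { [F → e b num .] }  — reduce

Every state is either a pure shift/goto state or contains exactly one complete item and nothing to shift — no conflicts. The grammar is LR(0).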